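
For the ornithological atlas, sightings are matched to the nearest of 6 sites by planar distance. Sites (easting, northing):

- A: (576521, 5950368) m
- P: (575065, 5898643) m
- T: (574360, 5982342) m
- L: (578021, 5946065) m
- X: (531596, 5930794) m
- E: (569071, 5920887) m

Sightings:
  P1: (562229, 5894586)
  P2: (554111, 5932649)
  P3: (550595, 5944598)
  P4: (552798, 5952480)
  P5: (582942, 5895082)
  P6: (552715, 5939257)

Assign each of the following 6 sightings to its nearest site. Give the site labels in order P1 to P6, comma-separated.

P1 → P (d²=181222145.00)
P2 → E (d²=362146244.00)
P3 → X (d²=551512417.00)
P4 → A (d²=567241273.00)
P5 → P (d²=74727850.00)
P6 → X (d²=517634530.00)

P, E, X, A, P, X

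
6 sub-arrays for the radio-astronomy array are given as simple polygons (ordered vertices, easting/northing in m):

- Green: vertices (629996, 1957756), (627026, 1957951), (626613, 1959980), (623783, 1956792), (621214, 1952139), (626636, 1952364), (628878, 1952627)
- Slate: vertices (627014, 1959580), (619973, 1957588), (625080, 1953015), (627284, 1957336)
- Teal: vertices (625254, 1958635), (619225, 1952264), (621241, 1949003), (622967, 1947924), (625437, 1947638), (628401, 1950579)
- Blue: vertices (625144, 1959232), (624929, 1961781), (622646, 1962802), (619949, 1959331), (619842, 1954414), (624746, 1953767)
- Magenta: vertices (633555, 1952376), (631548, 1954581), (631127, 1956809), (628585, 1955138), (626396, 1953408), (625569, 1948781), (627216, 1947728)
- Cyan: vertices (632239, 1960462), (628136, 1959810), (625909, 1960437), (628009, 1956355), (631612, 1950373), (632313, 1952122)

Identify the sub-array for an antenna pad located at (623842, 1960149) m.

Cast a ray rightward from (623842, 1960149). For each polygon, the edges (by vertex number in listed order) whose endpoints lie on opposite sides of northing = 1960149, where each meets that height, and whether that is right or left of the point:
Green: no edge straddles that height → 0 crossings.
Slate: no edge straddles that height → 0 crossings.
Teal: no edge straddles that height → 0 crossings.
Blue: 1–2 at easting≈625066.7 (right), 3–4 at easting≈620584.6 (left) → 1 crossing.
Magenta: no edge straddles that height → 0 crossings.
Cyan: 1–2 at easting≈630269.3 (right), 2–3 at easting≈626931.9 (right), 3–4 at easting≈626057.2 (right), 6–1 at easting≈632241.8 (right) → 4 crossings.
Only Blue has an odd count, so the point is inside Blue.

Blue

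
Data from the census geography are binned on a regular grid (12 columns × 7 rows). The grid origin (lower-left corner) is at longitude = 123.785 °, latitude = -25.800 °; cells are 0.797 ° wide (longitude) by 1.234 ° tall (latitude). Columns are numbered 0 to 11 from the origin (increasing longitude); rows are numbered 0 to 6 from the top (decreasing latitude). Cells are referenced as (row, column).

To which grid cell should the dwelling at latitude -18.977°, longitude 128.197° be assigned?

Column index: ⌊(128.197 − 123.785) / 0.797⌋ = ⌊5.536⌋ = 5
Row offset from origin: ⌊(-18.977 − -25.800) / 1.234⌋ = ⌊5.529⌋ = 5 → row 1 (counted from top)

(1, 5)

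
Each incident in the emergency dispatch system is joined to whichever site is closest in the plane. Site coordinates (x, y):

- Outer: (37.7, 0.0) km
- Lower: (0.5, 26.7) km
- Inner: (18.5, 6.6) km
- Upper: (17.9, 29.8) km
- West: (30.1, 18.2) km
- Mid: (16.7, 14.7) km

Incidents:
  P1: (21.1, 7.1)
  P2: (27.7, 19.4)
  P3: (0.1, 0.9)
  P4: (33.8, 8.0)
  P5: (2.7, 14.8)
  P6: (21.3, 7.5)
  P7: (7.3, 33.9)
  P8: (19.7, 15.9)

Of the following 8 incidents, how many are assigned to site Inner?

3

P1 → Inner
P2 → West
P3 → Inner
P4 → Outer
P5 → Lower
P6 → Inner
P7 → Lower
P8 → Mid
3 of the 8 go to Inner.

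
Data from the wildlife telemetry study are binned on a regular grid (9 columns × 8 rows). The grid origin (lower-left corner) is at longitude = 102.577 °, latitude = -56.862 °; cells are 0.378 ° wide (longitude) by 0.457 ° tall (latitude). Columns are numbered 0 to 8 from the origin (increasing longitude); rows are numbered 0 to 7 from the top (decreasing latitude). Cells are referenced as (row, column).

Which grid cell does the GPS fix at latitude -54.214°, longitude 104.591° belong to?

(2, 5)

Column index: ⌊(104.591 − 102.577) / 0.378⌋ = ⌊5.328⌋ = 5
Row offset from origin: ⌊(-54.214 − -56.862) / 0.457⌋ = ⌊5.794⌋ = 5 → row 2 (counted from top)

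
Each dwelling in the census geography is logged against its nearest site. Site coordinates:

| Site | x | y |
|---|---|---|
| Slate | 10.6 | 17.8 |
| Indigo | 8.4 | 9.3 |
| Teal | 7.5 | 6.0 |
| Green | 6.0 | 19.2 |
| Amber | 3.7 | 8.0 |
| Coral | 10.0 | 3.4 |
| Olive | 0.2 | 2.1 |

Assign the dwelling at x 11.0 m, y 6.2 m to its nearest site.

Squared distances to each site:
Slate: 134.720; Indigo: 16.370; Teal: 12.290; Green: 194.000; Amber: 56.530; Coral: 8.840; Olive: 133.450.
Minimum at Coral.

Coral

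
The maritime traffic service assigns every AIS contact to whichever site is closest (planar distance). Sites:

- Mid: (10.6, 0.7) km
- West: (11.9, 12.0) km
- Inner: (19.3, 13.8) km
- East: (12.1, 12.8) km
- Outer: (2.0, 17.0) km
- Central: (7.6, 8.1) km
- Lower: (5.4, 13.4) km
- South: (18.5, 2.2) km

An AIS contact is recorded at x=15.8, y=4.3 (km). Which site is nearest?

South

Squared distances to each site:
Mid: 40.000; West: 74.500; Inner: 102.500; East: 85.940; Outer: 351.730; Central: 81.680; Lower: 190.970; South: 11.700.
Minimum at South.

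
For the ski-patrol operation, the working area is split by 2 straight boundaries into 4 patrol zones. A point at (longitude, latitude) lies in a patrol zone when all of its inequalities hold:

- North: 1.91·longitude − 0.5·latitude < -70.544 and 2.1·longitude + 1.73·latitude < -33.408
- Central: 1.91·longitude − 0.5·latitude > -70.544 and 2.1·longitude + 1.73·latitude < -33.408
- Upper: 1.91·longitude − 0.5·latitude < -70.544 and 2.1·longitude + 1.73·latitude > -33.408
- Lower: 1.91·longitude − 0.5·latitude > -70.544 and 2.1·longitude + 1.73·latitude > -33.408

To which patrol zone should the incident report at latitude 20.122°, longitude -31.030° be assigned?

Lower

1.91·-31.030 − 0.5·20.122 = -69.328, which is > -70.544
2.1·-31.030 + 1.73·20.122 = -30.352, which is > -33.408
This sign pattern matches Lower.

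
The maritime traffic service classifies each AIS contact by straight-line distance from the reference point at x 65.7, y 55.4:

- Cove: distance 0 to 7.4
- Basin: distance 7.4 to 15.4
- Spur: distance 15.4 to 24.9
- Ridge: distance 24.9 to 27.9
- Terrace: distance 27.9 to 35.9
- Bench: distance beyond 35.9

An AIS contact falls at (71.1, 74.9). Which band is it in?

Distance = √((71.1−65.7)² + (74.9−55.4)²) = √(29.160 + 380.250) = 20.234.
15.4 ≤ 20.234 < 24.9 → Spur.

Spur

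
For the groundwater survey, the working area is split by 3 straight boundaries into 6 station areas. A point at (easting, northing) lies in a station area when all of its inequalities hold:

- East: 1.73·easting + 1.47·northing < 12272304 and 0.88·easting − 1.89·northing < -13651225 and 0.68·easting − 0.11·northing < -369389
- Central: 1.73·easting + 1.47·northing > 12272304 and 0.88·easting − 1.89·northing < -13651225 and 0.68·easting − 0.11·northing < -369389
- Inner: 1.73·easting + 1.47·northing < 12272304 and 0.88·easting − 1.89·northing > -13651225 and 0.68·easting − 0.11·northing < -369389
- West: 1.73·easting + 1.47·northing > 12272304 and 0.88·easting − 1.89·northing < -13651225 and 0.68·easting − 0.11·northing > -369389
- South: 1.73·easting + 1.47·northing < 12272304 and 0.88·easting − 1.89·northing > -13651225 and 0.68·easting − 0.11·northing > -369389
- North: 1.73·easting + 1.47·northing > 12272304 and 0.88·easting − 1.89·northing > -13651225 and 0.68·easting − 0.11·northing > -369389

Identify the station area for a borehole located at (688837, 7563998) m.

West

1.73·688837 + 1.47·7563998 = 12310765.070, which is > 12272304
0.88·688837 − 1.89·7563998 = -13689779.660, which is < -13651225
0.68·688837 − 0.11·7563998 = -363630.620, which is > -369389
This sign pattern matches West.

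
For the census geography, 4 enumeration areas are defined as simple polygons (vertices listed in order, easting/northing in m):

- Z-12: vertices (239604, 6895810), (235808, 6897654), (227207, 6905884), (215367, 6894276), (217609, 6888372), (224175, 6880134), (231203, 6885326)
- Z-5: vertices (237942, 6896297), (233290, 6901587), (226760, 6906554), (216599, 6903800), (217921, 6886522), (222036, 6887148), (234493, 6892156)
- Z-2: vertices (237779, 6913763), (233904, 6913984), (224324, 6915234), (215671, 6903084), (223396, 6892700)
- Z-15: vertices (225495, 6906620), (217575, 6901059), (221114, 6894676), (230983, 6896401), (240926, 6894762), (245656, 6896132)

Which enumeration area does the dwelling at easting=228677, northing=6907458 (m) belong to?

Cast a ray rightward from (228677, 6907458). For each polygon, the edges (by vertex number in listed order) whose endpoints lie on opposite sides of northing = 6907458, where each meets that height, and whether that is right or left of the point:
Z-12: no edge straddles that height → 0 crossings.
Z-5: no edge straddles that height → 0 crossings.
Z-2: 3–4 at easting≈218786.1 (left), 5–1 at easting≈233473.6 (right) → 1 crossing.
Z-15: no edge straddles that height → 0 crossings.
Only Z-2 has an odd count, so the point is inside Z-2.

Z-2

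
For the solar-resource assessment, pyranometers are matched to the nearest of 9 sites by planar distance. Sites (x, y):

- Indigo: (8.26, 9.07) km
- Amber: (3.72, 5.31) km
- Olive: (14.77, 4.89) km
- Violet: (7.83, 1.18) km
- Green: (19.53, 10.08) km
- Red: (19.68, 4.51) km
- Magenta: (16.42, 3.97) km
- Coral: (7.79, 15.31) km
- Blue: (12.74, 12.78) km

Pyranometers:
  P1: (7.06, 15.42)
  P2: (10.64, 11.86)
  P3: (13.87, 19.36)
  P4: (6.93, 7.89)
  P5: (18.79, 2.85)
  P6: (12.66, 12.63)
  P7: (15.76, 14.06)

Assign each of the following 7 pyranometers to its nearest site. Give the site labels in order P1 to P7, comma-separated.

Coral, Blue, Blue, Indigo, Red, Blue, Blue

P1 → Coral (d²=0.55)
P2 → Blue (d²=5.26)
P3 → Blue (d²=44.57)
P4 → Indigo (d²=3.16)
P5 → Red (d²=3.55)
P6 → Blue (d²=0.03)
P7 → Blue (d²=10.76)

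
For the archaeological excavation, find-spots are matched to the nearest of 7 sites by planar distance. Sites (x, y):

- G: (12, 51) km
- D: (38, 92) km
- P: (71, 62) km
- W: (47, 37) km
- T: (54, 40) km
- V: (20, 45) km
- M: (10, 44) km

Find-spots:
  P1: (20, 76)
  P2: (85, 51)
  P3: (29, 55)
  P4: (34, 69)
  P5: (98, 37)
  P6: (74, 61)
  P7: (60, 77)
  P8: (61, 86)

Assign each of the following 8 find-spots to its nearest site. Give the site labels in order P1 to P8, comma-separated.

D, P, V, D, P, P, P, D

P1 → D (d²=580.00)
P2 → P (d²=317.00)
P3 → V (d²=181.00)
P4 → D (d²=545.00)
P5 → P (d²=1354.00)
P6 → P (d²=10.00)
P7 → P (d²=346.00)
P8 → D (d²=565.00)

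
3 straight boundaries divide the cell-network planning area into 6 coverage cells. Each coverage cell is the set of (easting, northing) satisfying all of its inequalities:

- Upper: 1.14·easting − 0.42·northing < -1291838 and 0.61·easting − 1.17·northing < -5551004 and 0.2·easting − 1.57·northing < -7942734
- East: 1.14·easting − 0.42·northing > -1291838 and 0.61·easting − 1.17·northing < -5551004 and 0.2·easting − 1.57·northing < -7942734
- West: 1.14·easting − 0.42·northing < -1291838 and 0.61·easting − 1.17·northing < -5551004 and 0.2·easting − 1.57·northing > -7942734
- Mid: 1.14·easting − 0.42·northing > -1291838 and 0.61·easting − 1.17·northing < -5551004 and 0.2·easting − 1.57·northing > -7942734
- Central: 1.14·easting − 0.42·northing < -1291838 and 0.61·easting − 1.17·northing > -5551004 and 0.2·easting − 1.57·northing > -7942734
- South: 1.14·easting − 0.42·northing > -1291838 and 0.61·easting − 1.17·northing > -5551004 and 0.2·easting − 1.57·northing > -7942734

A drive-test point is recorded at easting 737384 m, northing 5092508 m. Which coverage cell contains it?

Central

1.14·737384 − 0.42·5092508 = -1298235.600, which is < -1291838
0.61·737384 − 1.17·5092508 = -5508430.120, which is > -5551004
0.2·737384 − 1.57·5092508 = -7847760.760, which is > -7942734
This sign pattern matches Central.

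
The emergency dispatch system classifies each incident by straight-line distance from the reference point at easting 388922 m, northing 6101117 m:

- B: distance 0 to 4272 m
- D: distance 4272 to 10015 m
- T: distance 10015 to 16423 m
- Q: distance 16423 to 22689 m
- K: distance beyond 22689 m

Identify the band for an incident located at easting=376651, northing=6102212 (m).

Distance = √((376651−388922)² + (6102212−6101117)²) = √(150577441.000 + 1199025.000) = 12319.759 m.
10015 ≤ 12319.759 < 16423 → T.

T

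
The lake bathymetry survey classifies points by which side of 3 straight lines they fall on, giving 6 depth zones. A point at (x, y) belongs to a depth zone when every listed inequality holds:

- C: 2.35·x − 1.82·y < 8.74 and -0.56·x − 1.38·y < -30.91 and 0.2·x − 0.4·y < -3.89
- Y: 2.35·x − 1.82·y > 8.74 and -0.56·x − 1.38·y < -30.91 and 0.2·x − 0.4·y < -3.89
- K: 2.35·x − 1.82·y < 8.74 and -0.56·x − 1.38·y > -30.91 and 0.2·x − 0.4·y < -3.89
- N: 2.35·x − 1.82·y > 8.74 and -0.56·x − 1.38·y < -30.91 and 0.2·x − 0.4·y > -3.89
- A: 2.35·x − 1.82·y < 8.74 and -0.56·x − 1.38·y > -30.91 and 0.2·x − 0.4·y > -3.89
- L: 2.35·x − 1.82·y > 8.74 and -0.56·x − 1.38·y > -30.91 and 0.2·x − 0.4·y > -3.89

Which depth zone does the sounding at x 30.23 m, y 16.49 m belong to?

N

2.35·30.23 − 1.82·16.49 = 41.029, which is > 8.74
-0.56·30.23 − 1.38·16.49 = -39.685, which is < -30.91
0.2·30.23 − 0.4·16.49 = -0.550, which is > -3.89
This sign pattern matches N.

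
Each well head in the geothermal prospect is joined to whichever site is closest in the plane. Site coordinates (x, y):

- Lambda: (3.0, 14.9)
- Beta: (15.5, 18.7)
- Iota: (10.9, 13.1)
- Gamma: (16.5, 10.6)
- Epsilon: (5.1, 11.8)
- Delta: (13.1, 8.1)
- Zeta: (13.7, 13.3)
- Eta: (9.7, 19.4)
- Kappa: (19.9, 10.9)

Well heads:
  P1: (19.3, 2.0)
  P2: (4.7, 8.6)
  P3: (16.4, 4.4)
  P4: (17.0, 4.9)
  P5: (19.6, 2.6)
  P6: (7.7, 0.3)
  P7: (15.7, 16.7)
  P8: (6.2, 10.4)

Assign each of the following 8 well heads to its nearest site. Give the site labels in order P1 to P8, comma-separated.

Delta, Epsilon, Delta, Delta, Kappa, Delta, Beta, Epsilon

P1 → Delta (d²=75.65)
P2 → Epsilon (d²=10.40)
P3 → Delta (d²=24.58)
P4 → Delta (d²=25.45)
P5 → Kappa (d²=68.98)
P6 → Delta (d²=90.00)
P7 → Beta (d²=4.04)
P8 → Epsilon (d²=3.17)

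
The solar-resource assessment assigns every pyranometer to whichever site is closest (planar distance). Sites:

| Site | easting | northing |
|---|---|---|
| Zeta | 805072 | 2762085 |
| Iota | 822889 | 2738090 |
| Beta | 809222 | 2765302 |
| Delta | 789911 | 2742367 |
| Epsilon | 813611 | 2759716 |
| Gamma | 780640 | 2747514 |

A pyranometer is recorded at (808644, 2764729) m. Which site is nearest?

Squared distances to each site:
Zeta: 19749920.000; Iota: 912556346.000; Beta: 662413.000; Delta: 850984333.000; Epsilon: 49801258.000; Gamma: 1080580241.000.
Minimum at Beta.

Beta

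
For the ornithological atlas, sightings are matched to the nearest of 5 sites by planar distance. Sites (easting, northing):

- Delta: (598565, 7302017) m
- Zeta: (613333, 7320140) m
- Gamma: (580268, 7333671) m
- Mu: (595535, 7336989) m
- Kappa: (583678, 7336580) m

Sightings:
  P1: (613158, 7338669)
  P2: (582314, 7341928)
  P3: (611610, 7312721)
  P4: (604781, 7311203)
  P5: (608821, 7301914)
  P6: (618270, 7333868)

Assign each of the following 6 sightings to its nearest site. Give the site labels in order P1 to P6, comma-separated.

Mu, Kappa, Zeta, Delta, Delta, Zeta

P1 → Mu (d²=313392529.00)
P2 → Kappa (d²=30461600.00)
P3 → Zeta (d²=58010290.00)
P4 → Delta (d²=123021252.00)
P5 → Delta (d²=105196145.00)
P6 → Zeta (d²=212831953.00)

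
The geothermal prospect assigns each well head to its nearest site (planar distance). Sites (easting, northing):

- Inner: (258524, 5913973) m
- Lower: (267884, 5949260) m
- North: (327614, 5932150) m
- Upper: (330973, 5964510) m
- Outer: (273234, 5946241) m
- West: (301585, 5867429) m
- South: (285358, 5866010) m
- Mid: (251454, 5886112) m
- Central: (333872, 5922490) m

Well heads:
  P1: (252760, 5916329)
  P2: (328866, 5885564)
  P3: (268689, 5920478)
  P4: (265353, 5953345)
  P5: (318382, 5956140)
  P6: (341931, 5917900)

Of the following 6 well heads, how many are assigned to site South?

P1 → Inner
P2 → West
P3 → Inner
P4 → Lower
P5 → Upper
P6 → Central
0 of the 6 go to South.

0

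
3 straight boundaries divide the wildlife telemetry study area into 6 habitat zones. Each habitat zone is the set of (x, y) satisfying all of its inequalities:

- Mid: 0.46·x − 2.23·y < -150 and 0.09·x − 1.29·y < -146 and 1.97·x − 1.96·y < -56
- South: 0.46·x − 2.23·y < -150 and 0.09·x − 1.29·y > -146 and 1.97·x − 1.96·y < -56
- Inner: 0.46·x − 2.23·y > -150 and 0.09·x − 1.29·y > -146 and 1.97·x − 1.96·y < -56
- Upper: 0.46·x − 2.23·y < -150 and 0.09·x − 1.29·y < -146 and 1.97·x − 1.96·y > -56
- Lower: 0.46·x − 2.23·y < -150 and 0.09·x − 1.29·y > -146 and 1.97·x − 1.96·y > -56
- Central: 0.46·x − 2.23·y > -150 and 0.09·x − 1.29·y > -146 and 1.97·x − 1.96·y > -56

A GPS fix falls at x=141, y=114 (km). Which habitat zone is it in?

Lower

0.46·141 − 2.23·114 = -189.360, which is < -150
0.09·141 − 1.29·114 = -134.370, which is > -146
1.97·141 − 1.96·114 = 54.330, which is > -56
This sign pattern matches Lower.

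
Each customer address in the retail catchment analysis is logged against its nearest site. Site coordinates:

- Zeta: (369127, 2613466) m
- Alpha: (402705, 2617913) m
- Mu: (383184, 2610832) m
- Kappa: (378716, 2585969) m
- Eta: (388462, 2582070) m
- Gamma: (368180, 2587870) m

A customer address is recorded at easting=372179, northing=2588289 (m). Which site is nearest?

Gamma

Squared distances to each site:
Zeta: 643196033.000; Alpha: 1809418052.000; Mu: 629296874.000; Kappa: 48114769.000; Eta: 303812050.000; Gamma: 16167562.000.
Minimum at Gamma.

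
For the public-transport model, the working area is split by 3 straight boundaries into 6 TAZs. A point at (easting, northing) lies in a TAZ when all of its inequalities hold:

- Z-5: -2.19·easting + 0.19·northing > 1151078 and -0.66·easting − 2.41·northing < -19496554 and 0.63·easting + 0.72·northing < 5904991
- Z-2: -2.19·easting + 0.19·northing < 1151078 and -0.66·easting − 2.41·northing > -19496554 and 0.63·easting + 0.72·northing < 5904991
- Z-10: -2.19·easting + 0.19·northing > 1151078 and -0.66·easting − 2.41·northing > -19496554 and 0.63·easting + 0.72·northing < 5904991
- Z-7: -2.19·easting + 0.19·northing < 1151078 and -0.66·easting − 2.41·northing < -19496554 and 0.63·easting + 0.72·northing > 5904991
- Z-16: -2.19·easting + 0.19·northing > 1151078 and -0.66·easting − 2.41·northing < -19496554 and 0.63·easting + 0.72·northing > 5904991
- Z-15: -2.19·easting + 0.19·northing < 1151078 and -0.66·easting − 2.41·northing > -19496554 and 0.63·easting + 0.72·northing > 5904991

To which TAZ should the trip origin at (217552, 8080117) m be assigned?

-2.19·217552 + 0.19·8080117 = 1058783.350, which is < 1151078
-0.66·217552 − 2.41·8080117 = -19616666.290, which is < -19496554
0.63·217552 + 0.72·8080117 = 5954742.000, which is > 5904991
This sign pattern matches Z-7.

Z-7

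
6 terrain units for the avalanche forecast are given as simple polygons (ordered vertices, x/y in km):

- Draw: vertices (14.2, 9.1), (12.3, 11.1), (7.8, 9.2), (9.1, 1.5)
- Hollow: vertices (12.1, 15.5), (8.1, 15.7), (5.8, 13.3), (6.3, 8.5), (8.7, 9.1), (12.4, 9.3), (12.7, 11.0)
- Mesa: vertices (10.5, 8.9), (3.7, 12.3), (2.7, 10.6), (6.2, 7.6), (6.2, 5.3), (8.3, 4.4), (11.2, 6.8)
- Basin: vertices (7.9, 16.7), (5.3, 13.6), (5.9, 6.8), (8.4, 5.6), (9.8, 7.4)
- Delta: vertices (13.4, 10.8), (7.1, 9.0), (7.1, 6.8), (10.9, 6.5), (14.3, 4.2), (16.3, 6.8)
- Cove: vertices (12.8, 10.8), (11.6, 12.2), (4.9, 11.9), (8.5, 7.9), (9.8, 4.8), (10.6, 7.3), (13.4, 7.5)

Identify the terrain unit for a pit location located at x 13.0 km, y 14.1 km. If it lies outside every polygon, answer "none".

none

Cast a ray rightward from (13.0, 14.1). For each polygon, the edges (by vertex number in listed order) whose endpoints lie on opposite sides of y = 14.1, where each meets that height, and whether that is right or left of the point:
Draw: no edge straddles that height → 0 crossings.
Hollow: 2–3 at x≈6.57 (left), 7–1 at x≈12.29 (left) → 0 crossings.
Mesa: no edge straddles that height → 0 crossings.
Basin: 1–2 at x≈5.72 (left), 5–1 at x≈8.43 (left) → 0 crossings.
Delta: no edge straddles that height → 0 crossings.
Cove: no edge straddles that height → 0 crossings.
All counts are even, so the point lies outside every listed polygon.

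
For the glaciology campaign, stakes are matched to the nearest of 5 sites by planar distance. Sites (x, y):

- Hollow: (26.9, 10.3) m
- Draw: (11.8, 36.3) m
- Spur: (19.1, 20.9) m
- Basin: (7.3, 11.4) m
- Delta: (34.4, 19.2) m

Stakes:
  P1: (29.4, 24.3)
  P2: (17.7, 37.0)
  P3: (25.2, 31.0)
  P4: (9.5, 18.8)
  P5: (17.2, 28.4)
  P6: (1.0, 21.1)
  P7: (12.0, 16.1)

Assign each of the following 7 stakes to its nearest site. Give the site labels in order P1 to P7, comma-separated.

P1 → Delta (d²=51.01)
P2 → Draw (d²=35.30)
P3 → Spur (d²=139.22)
P4 → Basin (d²=59.60)
P5 → Spur (d²=59.86)
P6 → Basin (d²=133.78)
P7 → Basin (d²=44.18)

Delta, Draw, Spur, Basin, Spur, Basin, Basin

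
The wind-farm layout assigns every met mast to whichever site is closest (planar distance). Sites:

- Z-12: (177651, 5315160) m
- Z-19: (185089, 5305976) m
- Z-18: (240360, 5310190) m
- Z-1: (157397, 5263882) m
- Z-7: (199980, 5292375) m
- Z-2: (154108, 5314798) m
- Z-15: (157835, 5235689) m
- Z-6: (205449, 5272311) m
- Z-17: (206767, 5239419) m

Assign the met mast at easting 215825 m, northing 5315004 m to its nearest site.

Z-18

Squared distances to each site:
Z-12: 1457278612.000; Z-19: 1026206480.000; Z-18: 625140821.000; Z-1: 6027290068.000; Z-7: 763135666.000; Z-2: 3809030525.000; Z-15: 9653709325.000; Z-6: 1930353625.000; Z-17: 5795139589.000.
Minimum at Z-18.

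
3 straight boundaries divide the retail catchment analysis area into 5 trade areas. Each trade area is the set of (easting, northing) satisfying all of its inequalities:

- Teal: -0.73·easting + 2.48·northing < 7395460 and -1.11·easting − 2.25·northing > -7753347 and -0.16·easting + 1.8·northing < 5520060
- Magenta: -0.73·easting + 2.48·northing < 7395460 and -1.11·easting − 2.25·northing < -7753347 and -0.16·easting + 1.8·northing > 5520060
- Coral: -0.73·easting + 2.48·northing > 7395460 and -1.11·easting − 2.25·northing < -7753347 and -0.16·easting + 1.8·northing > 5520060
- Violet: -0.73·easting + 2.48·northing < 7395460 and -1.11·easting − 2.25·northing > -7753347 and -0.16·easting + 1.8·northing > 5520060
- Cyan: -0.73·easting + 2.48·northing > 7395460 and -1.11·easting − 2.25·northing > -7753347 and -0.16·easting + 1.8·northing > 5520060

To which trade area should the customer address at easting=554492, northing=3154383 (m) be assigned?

Cyan

-0.73·554492 + 2.48·3154383 = 7418090.680, which is > 7395460
-1.11·554492 − 2.25·3154383 = -7712847.870, which is > -7753347
-0.16·554492 + 1.8·3154383 = 5589170.680, which is > 5520060
This sign pattern matches Cyan.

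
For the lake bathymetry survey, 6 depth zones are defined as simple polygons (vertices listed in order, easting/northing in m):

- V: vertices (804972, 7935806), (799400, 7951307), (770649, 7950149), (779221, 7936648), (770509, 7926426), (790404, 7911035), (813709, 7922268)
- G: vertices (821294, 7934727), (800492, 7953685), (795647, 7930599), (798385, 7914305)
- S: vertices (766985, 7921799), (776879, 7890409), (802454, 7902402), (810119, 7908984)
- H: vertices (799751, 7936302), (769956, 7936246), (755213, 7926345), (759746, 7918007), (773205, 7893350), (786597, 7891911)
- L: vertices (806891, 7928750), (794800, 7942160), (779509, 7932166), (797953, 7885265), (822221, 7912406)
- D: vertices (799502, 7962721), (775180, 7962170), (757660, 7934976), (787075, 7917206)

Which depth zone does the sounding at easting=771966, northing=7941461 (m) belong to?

Cast a ray rightward from (771966, 7941461). For each polygon, the edges (by vertex number in listed order) whose endpoints lie on opposite sides of northing = 7941461, where each meets that height, and whether that is right or left of the point:
V: 1–2 at easting≈802939.2 (right), 3–4 at easting≈776165.1 (right) → 2 crossings.
G: 1–2 at easting≈813905.0 (right), 2–3 at easting≈797926.6 (right) → 2 crossings.
S: no edge straddles that height → 0 crossings.
H: no edge straddles that height → 0 crossings.
L: 1–2 at easting≈795430.2 (right), 2–3 at easting≈793730.5 (right) → 2 crossings.
D: 2–3 at easting≈761838.0 (left), 4–1 at easting≈793697.4 (right) → 1 crossing.
Only D has an odd count, so the point is inside D.

D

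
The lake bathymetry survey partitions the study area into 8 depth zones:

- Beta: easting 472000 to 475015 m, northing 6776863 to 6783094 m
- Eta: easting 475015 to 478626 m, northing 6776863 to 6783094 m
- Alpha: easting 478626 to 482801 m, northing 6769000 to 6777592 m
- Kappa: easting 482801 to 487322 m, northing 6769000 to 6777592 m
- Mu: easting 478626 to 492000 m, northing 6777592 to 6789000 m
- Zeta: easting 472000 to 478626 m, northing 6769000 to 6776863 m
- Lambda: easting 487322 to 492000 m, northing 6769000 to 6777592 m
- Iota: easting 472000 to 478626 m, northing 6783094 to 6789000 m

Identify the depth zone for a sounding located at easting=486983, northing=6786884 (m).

The point has easting = 486983 and northing = 6786884.
Only Mu satisfies 478626 ≤ easting ≤ 492000 and 6777592 ≤ northing ≤ 6789000.

Mu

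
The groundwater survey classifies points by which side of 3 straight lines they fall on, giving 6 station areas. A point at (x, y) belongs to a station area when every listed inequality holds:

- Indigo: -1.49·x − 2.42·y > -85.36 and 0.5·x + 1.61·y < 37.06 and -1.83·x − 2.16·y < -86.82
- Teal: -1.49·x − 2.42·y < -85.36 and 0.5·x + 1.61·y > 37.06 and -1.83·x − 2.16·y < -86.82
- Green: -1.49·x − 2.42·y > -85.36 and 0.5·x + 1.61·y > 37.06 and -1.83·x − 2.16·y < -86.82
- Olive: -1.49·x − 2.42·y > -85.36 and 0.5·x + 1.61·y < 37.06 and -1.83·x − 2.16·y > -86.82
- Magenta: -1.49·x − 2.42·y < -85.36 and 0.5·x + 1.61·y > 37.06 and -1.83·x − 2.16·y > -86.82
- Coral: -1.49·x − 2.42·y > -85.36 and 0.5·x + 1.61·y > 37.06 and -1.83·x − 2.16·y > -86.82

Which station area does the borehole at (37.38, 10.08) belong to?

Indigo

-1.49·37.38 − 2.42·10.08 = -80.090, which is > -85.36
0.5·37.38 + 1.61·10.08 = 34.919, which is < 37.06
-1.83·37.38 − 2.16·10.08 = -90.178, which is < -86.82
This sign pattern matches Indigo.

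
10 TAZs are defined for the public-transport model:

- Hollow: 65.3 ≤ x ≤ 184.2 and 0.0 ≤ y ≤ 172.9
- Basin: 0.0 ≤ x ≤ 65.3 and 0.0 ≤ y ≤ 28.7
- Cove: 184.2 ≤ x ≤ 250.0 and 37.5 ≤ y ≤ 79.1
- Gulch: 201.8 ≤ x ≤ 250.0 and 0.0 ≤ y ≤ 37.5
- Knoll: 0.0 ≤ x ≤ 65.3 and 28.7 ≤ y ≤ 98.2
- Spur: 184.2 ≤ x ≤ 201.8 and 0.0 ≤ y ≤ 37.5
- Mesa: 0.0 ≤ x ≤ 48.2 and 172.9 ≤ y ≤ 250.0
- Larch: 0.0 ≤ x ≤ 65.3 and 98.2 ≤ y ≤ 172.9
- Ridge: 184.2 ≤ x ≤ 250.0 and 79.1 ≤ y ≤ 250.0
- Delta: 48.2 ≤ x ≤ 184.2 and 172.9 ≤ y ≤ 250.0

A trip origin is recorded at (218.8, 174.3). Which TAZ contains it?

The point has x = 218.8 and y = 174.3.
Only Ridge satisfies 184.2 ≤ x ≤ 250.0 and 79.1 ≤ y ≤ 250.0.

Ridge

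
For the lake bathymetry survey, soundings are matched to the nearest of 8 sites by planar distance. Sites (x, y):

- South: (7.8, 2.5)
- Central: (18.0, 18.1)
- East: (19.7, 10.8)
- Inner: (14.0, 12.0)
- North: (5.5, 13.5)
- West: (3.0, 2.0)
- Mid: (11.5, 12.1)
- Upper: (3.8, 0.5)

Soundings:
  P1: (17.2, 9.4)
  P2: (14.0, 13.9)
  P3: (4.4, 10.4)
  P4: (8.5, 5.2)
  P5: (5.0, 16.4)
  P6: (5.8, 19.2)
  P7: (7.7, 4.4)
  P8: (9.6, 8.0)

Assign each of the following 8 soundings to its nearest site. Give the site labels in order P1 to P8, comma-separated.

P1 → East (d²=8.21)
P2 → Inner (d²=3.61)
P3 → North (d²=10.82)
P4 → South (d²=7.78)
P5 → North (d²=8.66)
P6 → North (d²=32.58)
P7 → South (d²=3.62)
P8 → Mid (d²=20.42)

East, Inner, North, South, North, North, South, Mid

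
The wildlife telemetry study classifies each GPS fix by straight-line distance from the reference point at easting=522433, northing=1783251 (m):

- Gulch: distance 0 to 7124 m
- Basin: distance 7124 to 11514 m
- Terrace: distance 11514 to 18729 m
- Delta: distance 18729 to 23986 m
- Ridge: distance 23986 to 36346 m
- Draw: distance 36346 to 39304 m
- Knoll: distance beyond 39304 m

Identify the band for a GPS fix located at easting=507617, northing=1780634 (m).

Terrace

Distance = √((507617−522433)² + (1780634−1783251)²) = √(219513856.000 + 6848689.000) = 15045.350 m.
11514 ≤ 15045.350 < 18729 → Terrace.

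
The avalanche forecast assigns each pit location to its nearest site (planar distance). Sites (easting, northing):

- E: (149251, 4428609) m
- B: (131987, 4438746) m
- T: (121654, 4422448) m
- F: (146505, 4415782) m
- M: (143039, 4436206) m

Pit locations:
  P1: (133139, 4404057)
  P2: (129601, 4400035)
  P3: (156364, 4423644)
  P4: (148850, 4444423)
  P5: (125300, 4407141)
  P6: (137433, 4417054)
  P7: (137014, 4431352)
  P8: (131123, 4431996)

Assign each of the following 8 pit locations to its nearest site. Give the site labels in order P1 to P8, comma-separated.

F, F, E, M, T, F, M, B

P1 → F (d²=316125581.00)
P2 → F (d²=533713225.00)
P3 → E (d²=75245994.00)
P4 → M (d²=101286810.00)
P5 → T (d²=247597565.00)
P6 → F (d²=83919168.00)
P7 → M (d²=59861941.00)
P8 → B (d²=46308996.00)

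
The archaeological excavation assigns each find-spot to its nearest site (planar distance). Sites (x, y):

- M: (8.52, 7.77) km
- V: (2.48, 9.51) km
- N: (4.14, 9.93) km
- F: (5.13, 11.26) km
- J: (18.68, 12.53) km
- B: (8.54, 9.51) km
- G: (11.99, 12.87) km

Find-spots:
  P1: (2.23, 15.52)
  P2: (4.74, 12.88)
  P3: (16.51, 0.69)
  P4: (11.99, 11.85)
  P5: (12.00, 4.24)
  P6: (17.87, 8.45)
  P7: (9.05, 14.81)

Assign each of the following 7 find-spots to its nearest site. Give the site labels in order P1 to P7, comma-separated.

P1 → F (d²=26.56)
P2 → F (d²=2.78)
P3 → M (d²=113.97)
P4 → G (d²=1.04)
P5 → M (d²=24.57)
P6 → J (d²=17.30)
P7 → G (d²=12.41)

F, F, M, G, M, J, G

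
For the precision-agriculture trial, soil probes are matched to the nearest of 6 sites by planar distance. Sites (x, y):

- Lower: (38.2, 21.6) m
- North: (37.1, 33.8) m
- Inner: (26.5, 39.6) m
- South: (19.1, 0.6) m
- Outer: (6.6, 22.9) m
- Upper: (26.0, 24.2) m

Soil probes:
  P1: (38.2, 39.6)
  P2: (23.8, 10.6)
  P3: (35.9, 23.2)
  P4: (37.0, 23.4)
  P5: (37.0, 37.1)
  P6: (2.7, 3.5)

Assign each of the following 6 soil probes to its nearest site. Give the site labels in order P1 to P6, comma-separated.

P1 → North (d²=34.85)
P2 → South (d²=122.09)
P3 → Lower (d²=7.85)
P4 → Lower (d²=4.68)
P5 → North (d²=10.90)
P6 → South (d²=277.37)

North, South, Lower, Lower, North, South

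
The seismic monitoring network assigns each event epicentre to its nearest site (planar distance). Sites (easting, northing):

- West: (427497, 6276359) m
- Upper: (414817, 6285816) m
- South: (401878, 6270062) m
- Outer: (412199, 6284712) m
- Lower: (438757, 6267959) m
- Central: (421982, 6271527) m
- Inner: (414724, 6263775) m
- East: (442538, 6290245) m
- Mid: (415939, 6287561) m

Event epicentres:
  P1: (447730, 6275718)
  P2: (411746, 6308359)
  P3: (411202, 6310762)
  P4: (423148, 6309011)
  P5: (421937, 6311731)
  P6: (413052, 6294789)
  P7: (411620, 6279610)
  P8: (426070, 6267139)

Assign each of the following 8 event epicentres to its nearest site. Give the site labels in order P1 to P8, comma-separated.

Lower, Mid, Mid, Mid, Mid, Mid, Outer, Central

P1 → Lower (d²=140716810.00)
P2 → Mid (d²=450138053.00)
P3 → Mid (d²=560725570.00)
P4 → Mid (d²=512072181.00)
P5 → Mid (d²=620164904.00)
P6 → Mid (d²=60578753.00)
P7 → Outer (d²=26365645.00)
P8 → Central (d²=35966288.00)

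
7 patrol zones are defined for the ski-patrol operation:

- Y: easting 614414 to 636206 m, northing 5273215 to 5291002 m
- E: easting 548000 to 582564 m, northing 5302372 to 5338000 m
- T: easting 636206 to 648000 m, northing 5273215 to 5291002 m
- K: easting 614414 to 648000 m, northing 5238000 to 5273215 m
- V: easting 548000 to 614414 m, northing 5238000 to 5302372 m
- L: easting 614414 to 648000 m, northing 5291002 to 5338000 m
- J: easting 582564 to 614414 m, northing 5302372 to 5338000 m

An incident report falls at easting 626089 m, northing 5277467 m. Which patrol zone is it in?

The point has easting = 626089 and northing = 5277467.
Only Y satisfies 614414 ≤ easting ≤ 636206 and 5273215 ≤ northing ≤ 5291002.

Y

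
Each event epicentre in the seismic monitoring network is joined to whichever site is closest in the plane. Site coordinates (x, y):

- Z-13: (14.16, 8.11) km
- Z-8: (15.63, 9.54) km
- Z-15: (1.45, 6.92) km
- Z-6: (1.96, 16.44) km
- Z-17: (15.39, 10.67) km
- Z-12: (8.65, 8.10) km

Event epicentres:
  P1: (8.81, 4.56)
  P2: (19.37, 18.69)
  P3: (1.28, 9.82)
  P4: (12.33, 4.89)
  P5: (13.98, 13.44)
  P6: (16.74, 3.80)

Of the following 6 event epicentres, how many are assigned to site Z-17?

2

P1 → Z-12
P2 → Z-17
P3 → Z-15
P4 → Z-13
P5 → Z-17
P6 → Z-13
2 of the 6 go to Z-17.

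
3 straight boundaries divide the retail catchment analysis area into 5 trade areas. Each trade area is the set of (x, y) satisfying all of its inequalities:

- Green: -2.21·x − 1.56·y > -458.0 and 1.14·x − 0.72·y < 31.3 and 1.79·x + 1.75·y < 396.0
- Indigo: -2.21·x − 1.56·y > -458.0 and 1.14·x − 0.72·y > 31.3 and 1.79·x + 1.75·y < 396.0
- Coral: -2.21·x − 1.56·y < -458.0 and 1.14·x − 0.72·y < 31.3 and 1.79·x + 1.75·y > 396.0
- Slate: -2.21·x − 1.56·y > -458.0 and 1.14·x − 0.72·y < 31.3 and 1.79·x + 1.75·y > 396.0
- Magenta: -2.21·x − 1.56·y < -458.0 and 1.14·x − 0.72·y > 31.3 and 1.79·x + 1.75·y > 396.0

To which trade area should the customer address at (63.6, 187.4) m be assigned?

Slate

-2.21·63.6 − 1.56·187.4 = -432.900, which is > -458.0
1.14·63.6 − 0.72·187.4 = -62.424, which is < 31.3
1.79·63.6 + 1.75·187.4 = 441.794, which is > 396.0
This sign pattern matches Slate.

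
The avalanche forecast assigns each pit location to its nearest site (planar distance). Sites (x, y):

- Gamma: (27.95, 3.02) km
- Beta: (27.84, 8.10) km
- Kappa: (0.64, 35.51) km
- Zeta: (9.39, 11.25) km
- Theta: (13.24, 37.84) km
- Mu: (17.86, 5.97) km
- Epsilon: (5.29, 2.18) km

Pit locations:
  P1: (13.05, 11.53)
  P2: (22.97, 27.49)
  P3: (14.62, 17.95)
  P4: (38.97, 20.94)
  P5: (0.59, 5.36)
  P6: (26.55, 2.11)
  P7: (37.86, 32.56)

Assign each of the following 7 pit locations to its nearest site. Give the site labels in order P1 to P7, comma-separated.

Zeta, Theta, Zeta, Beta, Epsilon, Gamma, Theta

P1 → Zeta (d²=13.47)
P2 → Theta (d²=201.80)
P3 → Zeta (d²=72.24)
P4 → Beta (d²=288.74)
P5 → Epsilon (d²=32.20)
P6 → Gamma (d²=2.79)
P7 → Theta (d²=634.02)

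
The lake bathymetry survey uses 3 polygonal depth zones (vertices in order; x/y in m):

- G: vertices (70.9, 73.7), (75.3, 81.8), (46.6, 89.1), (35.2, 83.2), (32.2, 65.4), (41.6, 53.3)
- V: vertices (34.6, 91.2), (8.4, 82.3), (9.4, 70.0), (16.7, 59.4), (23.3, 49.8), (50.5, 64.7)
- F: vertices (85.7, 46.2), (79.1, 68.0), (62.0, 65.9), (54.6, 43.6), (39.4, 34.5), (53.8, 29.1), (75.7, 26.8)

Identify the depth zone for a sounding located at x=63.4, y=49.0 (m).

Cast a ray rightward from (63.4, 49.0). For each polygon, the edges (by vertex number in listed order) whose endpoints lie on opposite sides of y = 49.0, where each meets that height, and whether that is right or left of the point:
G: no edge straddles that height → 0 crossings.
V: no edge straddles that height → 0 crossings.
F: 1–2 at x≈84.85 (right), 3–4 at x≈56.39 (left) → 1 crossing.
Only F has an odd count, so the point is inside F.

F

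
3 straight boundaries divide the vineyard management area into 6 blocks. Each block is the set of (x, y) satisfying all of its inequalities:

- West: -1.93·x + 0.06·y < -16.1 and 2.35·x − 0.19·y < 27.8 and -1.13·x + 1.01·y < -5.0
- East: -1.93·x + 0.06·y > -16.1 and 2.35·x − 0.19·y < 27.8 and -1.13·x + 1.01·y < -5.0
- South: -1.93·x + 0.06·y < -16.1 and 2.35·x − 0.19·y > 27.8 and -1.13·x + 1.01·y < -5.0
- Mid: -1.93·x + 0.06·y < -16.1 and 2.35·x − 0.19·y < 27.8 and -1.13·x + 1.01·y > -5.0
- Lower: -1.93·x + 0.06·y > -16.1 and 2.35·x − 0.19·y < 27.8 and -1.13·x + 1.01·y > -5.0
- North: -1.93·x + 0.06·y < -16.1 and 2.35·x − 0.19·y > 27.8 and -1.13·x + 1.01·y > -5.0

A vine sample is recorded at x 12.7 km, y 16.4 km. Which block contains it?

Mid

-1.93·12.7 + 0.06·16.4 = -23.527, which is < -16.1
2.35·12.7 − 0.19·16.4 = 26.729, which is < 27.8
-1.13·12.7 + 1.01·16.4 = 2.213, which is > -5.0
This sign pattern matches Mid.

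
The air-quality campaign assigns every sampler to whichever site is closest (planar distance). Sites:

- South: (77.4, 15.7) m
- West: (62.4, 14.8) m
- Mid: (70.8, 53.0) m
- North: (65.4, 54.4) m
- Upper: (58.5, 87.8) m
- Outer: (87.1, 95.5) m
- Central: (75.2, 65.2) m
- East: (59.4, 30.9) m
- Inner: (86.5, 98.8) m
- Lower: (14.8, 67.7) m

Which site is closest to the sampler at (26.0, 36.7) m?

Squared distances to each site:
South: 3082.960; West: 1804.570; Mid: 2272.730; North: 1865.650; Upper: 3667.460; Outer: 7190.650; Central: 3232.890; East: 1149.200; Inner: 7516.660; Lower: 1086.440.
Minimum at Lower.

Lower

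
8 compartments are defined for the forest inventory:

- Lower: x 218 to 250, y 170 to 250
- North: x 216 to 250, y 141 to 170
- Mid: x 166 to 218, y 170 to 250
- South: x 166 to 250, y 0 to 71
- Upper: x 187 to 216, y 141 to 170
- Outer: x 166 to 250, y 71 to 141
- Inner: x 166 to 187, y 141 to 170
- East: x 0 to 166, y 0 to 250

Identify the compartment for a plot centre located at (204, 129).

Outer

The point has x = 204 and y = 129.
Only Outer satisfies 166 ≤ x ≤ 250 and 71 ≤ y ≤ 141.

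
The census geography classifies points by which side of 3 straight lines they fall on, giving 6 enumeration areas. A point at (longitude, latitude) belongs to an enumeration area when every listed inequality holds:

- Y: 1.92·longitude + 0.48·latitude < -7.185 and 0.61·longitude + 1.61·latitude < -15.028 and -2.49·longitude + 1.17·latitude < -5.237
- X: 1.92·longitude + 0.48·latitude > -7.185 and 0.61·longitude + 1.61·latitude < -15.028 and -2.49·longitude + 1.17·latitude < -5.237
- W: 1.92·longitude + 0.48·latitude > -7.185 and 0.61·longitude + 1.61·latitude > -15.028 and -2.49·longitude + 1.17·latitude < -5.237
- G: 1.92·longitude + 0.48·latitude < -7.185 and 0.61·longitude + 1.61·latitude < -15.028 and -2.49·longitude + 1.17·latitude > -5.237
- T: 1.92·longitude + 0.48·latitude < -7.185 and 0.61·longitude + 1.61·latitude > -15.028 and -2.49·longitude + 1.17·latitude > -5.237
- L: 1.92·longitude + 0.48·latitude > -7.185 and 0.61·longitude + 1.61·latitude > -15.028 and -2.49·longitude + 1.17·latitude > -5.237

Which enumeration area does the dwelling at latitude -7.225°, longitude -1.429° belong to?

L

1.92·-1.429 + 0.48·-7.225 = -6.212, which is > -7.185
0.61·-1.429 + 1.61·-7.225 = -12.504, which is > -15.028
-2.49·-1.429 + 1.17·-7.225 = -4.895, which is > -5.237
This sign pattern matches L.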